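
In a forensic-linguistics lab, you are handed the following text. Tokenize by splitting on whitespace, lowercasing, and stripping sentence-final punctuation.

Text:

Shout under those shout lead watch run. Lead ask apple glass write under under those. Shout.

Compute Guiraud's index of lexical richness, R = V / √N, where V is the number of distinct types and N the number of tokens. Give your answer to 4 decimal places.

N = 16, V = 10.
√N = 4.000000
R = 10 / 4.000000 = 2.5000

2.5000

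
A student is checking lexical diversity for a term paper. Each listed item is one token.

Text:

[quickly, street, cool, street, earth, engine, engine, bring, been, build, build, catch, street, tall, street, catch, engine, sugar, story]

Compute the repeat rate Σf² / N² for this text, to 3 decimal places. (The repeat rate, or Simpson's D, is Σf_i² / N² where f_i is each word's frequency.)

0.114

Frequencies: street:4, engine:3, build:2, catch:2, quickly:1, cool:1, earth:1, bring:1, been:1, tall:1, sugar:1, story:1
Σf² = 41; N² = 361
Repeat rate = 41 / 361 = 0.114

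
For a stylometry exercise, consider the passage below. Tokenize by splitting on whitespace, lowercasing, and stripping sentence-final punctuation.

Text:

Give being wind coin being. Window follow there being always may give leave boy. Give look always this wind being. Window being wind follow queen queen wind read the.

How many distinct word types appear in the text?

Distinct types: {always, being, boy, coin, follow, give, leave, look, may, queen, read, the, there, this, wind, window}
V = 16

16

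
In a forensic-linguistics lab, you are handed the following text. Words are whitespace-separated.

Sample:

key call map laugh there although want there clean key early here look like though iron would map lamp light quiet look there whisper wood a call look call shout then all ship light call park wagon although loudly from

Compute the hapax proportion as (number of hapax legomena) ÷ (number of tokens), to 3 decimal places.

0.550

Frequencies: call:4, there:3, look:3, key:2, map:2, although:2, light:2, laugh:1, want:1, clean:1, early:1, here:1, like:1, though:1, iron:1, would:1, lamp:1, quiet:1, whisper:1, wood:1, … (9 more, each freq 1)
Hapax count = 22; token count = 40.
Ratio = 22 / 40 = 0.550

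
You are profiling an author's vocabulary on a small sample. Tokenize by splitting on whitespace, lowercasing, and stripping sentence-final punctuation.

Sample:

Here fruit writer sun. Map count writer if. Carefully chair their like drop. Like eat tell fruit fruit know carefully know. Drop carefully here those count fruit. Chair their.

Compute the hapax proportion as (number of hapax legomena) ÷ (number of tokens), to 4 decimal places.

0.2069

Frequencies: fruit:4, carefully:3, here:2, writer:2, count:2, chair:2, their:2, like:2, drop:2, know:2, sun:1, map:1, if:1, eat:1, tell:1, those:1
Hapax count = 6; token count = 29.
Ratio = 6 / 29 = 0.2069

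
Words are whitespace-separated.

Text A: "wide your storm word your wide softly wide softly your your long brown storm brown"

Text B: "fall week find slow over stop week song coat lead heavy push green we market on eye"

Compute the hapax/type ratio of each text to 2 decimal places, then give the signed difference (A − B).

A: hapax=2, V=7, ratio=0.29
B: hapax=15, V=16, ratio=0.94
Difference = 0.29 − 0.94 = -0.65

-0.65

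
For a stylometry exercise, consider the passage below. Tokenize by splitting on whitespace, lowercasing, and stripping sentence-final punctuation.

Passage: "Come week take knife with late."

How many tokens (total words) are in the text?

Tokens: come, week, take, knife, with, late
N = 6

6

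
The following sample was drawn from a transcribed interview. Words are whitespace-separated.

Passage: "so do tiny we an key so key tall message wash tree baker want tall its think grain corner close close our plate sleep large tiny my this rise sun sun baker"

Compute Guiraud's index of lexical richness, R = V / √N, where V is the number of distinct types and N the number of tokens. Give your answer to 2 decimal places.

N = 32, V = 25.
√N = 5.656854
R = 25 / 5.656854 = 4.42

4.42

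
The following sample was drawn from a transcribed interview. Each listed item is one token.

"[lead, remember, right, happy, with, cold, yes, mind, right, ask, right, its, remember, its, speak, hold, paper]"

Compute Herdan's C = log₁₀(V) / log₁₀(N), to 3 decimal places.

N = 17, V = 13.
log₁₀(V) = 1.113943, log₁₀(N) = 1.230449
C = 1.113943 / 1.230449 = 0.905

0.905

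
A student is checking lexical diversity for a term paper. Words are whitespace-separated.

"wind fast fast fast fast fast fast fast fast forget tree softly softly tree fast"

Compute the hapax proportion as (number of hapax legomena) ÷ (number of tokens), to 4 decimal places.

0.1333

Frequencies: fast:9, tree:2, softly:2, wind:1, forget:1
Hapax count = 2; token count = 15.
Ratio = 2 / 15 = 0.1333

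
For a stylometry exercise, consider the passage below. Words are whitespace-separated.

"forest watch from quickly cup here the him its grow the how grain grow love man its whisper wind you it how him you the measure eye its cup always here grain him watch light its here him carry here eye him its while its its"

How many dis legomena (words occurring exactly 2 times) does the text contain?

Frequencies: its:7, him:5, here:4, the:3, watch:2, cup:2, grow:2, how:2, grain:2, you:2, eye:2, forest:1, from:1, quickly:1, love:1, man:1, whisper:1, wind:1, it:1, measure:1, … (4 more, each freq 1)
Words with frequency 2: cup, eye, grain, grow, how, watch, you

7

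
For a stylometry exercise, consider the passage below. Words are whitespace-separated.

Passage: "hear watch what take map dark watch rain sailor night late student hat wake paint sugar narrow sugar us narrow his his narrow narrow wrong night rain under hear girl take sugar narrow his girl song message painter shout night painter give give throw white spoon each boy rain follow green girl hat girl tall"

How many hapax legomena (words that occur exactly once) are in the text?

Frequencies: narrow:5, girl:4, rain:3, night:3, sugar:3, his:3, hear:2, watch:2, take:2, hat:2, painter:2, give:2, what:1, map:1, dark:1, sailor:1, late:1, student:1, wake:1, paint:1, … (14 more, each freq 1)
Hapax (freq=1): boy, dark, each, follow, green, late, map, message, paint, sailor, shout, song, spoon, student, tall, throw, under, us, wake, what, white, wrong

22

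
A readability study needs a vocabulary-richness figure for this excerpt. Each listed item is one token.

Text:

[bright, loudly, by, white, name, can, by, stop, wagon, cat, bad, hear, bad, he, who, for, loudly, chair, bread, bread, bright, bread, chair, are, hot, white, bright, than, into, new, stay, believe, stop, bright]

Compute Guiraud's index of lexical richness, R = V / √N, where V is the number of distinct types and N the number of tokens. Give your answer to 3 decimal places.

3.944

N = 34, V = 23.
√N = 5.830952
R = 23 / 5.830952 = 3.944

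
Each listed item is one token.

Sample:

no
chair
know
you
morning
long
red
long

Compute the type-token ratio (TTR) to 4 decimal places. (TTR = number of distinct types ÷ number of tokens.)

N = 8 tokens, V = 7 types.
TTR = V / N = 7 / 8 = 0.8750

0.8750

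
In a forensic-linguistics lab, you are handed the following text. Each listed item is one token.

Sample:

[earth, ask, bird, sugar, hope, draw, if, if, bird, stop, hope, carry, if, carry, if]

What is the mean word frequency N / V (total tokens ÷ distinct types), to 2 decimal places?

1.67

N = 15 tokens, V = 9 types.
Mean frequency = N / V = 15 / 9 = 1.67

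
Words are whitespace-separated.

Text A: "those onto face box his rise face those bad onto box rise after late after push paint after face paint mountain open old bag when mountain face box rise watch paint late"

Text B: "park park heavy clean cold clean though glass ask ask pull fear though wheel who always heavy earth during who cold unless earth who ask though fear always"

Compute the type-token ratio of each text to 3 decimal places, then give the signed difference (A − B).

-0.005

TTR(A) = 17/32 = 0.531
TTR(B) = 15/28 = 0.536
Difference = 0.531 − 0.536 = -0.005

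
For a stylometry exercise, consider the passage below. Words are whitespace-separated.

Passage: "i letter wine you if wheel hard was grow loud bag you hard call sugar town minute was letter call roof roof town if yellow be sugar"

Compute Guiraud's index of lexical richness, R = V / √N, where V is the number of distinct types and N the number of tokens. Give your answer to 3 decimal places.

3.464

N = 27, V = 18.
√N = 5.196152
R = 18 / 5.196152 = 3.464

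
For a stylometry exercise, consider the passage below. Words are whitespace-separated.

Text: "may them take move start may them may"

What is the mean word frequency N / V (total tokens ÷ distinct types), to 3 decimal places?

N = 8 tokens, V = 5 types.
Mean frequency = N / V = 8 / 5 = 1.600

1.600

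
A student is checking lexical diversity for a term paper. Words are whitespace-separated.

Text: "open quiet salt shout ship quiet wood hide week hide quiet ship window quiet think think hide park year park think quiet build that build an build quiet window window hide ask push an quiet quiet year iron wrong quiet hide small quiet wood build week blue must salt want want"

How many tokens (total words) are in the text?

Tokens: open, quiet, salt, shout, ship, quiet, wood, hide, week, hide, quiet, ship, window, quiet, think, think, hide, park, year, park, think, quiet, build, that, build, an, build, quiet, window, window, hide, ask, push, an, quiet, quiet, year, iron, wrong, quiet, hide, small, quiet, wood, build, week, blue, must, salt, want, want
N = 51

51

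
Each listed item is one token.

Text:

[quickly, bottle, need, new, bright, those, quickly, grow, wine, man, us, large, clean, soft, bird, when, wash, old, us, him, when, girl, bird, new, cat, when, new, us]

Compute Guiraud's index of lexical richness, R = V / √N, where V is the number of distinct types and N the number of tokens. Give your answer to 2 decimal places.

3.78

N = 28, V = 20.
√N = 5.291503
R = 20 / 5.291503 = 3.78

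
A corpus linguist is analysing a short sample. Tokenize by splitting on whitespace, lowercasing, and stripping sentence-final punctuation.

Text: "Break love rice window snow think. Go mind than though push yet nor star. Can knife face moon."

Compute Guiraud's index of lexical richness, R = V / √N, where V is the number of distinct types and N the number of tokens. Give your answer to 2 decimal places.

N = 18, V = 18.
√N = 4.242641
R = 18 / 4.242641 = 4.24

4.24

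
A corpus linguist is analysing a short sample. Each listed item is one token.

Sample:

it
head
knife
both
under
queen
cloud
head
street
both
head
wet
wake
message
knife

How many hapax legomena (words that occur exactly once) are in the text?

Frequencies: head:3, knife:2, both:2, it:1, under:1, queen:1, cloud:1, street:1, wet:1, wake:1, message:1
Hapax (freq=1): cloud, it, message, queen, street, under, wake, wet

8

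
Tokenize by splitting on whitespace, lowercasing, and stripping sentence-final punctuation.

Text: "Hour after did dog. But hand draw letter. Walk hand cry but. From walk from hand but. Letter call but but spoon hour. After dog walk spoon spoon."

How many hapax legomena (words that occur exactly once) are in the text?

Frequencies: but:5, hand:3, walk:3, spoon:3, hour:2, after:2, dog:2, letter:2, from:2, did:1, draw:1, cry:1, call:1
Hapax (freq=1): call, cry, did, draw

4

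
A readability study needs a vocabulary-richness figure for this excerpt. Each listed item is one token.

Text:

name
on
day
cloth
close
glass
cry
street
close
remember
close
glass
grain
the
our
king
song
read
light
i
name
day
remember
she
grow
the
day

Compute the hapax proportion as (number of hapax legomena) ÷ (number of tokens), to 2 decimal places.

Frequencies: day:3, close:3, name:2, glass:2, remember:2, the:2, on:1, cloth:1, cry:1, street:1, grain:1, our:1, king:1, song:1, read:1, light:1, i:1, she:1, grow:1
Hapax count = 13; token count = 27.
Ratio = 13 / 27 = 0.48

0.48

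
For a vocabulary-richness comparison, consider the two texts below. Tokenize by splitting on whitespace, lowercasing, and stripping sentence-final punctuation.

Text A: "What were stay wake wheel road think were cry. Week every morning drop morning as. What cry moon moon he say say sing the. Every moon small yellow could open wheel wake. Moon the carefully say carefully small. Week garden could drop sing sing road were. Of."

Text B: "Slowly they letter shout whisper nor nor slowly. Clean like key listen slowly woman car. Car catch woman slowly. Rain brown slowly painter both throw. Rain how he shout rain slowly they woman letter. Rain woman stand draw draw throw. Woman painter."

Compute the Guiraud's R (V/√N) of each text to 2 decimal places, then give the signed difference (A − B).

A: V=25, N=47, R=3.65
B: V=22, N=42, R=3.39
Difference = 3.65 − 3.39 = 0.26

0.26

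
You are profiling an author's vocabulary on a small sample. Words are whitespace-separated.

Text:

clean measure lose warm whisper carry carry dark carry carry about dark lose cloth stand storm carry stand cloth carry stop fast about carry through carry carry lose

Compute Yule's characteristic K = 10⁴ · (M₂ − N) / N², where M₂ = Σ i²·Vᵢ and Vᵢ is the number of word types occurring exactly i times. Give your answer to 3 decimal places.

1096.939

Frequencies: carry:9, lose:3, dark:2, about:2, cloth:2, stand:2, clean:1, measure:1, warm:1, whisper:1, storm:1, stop:1, fast:1, through:1
N = 28. Frequency spectrum: V_1=8, V_2=4, V_3=1, V_9=1
M₂ = 1²·8 + 2²·4 + 3²·1 + 9²·1 = 114
K = 10000 × (114 − 28) / 28² = 1096.939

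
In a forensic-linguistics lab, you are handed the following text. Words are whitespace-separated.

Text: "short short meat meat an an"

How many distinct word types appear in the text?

3

Distinct types: {an, meat, short}
V = 3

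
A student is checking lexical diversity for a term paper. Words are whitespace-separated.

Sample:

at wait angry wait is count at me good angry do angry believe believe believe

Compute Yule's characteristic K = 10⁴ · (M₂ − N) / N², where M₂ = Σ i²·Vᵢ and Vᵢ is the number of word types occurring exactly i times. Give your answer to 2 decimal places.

Frequencies: angry:3, believe:3, at:2, wait:2, is:1, count:1, me:1, good:1, do:1
N = 15. Frequency spectrum: V_1=5, V_2=2, V_3=2
M₂ = 1²·5 + 2²·2 + 3²·2 = 31
K = 10000 × (31 − 15) / 15² = 711.11

711.11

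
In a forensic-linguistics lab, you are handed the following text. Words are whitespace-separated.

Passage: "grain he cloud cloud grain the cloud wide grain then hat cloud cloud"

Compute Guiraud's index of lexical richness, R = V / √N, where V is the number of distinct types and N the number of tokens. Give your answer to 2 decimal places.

1.94

N = 13, V = 7.
√N = 3.605551
R = 7 / 3.605551 = 1.94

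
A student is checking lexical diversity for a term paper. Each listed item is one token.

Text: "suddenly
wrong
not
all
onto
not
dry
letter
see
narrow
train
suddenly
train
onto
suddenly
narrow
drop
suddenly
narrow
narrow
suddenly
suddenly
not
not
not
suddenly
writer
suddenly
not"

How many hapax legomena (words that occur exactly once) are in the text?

Frequencies: suddenly:8, not:6, narrow:4, onto:2, train:2, wrong:1, all:1, dry:1, letter:1, see:1, drop:1, writer:1
Hapax (freq=1): all, drop, dry, letter, see, writer, wrong

7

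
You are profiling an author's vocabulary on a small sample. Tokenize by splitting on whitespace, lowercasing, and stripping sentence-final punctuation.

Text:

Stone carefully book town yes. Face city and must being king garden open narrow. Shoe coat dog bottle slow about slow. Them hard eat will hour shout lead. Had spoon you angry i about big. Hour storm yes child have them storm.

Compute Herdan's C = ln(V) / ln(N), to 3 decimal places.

N = 42, V = 36.
ln(V) = 3.583519, ln(N) = 3.737670
C = 3.583519 / 3.737670 = 0.959

0.959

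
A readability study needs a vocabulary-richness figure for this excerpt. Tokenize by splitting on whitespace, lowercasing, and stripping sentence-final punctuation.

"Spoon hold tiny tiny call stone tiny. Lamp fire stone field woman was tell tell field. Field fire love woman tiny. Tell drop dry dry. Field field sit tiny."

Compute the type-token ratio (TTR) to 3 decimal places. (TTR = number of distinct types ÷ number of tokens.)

N = 29 tokens, V = 15 types.
TTR = V / N = 15 / 29 = 0.517

0.517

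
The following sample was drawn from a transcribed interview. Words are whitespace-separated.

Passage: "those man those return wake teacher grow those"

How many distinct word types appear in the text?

6

Distinct types: {grow, man, return, teacher, those, wake}
V = 6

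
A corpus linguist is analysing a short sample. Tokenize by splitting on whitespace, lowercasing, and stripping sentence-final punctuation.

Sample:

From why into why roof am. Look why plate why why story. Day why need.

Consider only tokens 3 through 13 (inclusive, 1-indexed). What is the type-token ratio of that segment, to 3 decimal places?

Segment tokens 3–13: into, why, roof, am, look, why, plate, why, why, story, day
Segment N = 11, segment V = 8.
TTR = 8 / 11 = 0.727

0.727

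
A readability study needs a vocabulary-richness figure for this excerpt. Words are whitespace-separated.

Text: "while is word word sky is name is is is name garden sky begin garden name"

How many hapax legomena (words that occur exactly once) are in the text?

2

Frequencies: is:5, name:3, word:2, sky:2, garden:2, while:1, begin:1
Hapax (freq=1): begin, while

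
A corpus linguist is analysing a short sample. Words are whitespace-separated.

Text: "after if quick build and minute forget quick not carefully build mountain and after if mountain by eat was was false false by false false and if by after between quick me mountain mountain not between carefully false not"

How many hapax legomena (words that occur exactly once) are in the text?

Frequencies: false:5, mountain:4, after:3, if:3, quick:3, and:3, not:3, by:3, build:2, carefully:2, was:2, between:2, minute:1, forget:1, eat:1, me:1
Hapax (freq=1): eat, forget, me, minute

4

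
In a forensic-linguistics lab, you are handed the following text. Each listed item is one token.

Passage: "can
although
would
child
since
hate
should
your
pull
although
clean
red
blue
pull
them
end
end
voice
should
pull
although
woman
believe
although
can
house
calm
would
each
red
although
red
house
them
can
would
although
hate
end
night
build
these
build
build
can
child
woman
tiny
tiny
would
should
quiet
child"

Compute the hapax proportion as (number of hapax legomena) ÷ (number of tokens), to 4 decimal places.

0.2075

Frequencies: although:6, can:4, would:4, child:3, should:3, pull:3, red:3, end:3, build:3, hate:2, them:2, woman:2, house:2, tiny:2, since:1, your:1, clean:1, blue:1, voice:1, believe:1, … (5 more, each freq 1)
Hapax count = 11; token count = 53.
Ratio = 11 / 53 = 0.2075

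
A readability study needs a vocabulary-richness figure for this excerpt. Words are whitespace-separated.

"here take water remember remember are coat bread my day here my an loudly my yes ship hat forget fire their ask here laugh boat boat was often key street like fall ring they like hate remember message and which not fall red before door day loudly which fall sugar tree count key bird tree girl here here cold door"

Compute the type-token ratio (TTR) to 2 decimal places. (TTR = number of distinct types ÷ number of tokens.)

N = 60 tokens, V = 42 types.
TTR = V / N = 42 / 60 = 0.70

0.70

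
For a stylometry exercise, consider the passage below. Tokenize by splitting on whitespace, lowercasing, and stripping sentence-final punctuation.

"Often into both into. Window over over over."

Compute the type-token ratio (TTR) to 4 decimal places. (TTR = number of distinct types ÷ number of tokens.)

0.6250

N = 8 tokens, V = 5 types.
TTR = V / N = 5 / 8 = 0.6250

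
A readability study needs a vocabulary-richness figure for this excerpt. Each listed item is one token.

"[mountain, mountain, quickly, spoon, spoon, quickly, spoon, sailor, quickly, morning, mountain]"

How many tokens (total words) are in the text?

11

Tokens: mountain, mountain, quickly, spoon, spoon, quickly, spoon, sailor, quickly, morning, mountain
N = 11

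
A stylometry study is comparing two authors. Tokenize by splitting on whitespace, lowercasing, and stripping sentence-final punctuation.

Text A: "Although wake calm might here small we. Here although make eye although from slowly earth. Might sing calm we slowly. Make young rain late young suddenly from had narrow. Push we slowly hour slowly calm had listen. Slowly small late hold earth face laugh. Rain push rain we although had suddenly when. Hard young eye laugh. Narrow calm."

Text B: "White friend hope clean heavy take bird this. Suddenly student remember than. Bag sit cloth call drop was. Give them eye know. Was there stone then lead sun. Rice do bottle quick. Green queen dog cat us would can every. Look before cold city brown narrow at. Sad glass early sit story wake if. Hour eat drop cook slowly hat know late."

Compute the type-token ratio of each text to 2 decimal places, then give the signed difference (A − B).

TTR(A) = 27/58 = 0.47
TTR(B) = 58/62 = 0.94
Difference = 0.47 − 0.94 = -0.47

-0.47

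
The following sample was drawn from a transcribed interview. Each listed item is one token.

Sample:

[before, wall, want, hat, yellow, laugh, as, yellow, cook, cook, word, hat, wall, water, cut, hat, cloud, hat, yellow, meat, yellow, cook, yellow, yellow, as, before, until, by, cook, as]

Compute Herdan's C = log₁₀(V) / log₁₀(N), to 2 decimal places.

0.80

N = 30, V = 15.
log₁₀(V) = 1.176091, log₁₀(N) = 1.477121
C = 1.176091 / 1.477121 = 0.80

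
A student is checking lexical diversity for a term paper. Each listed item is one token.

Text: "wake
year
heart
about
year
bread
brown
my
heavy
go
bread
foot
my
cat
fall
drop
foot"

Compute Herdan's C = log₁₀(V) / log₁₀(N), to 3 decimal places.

N = 17, V = 13.
log₁₀(V) = 1.113943, log₁₀(N) = 1.230449
C = 1.113943 / 1.230449 = 0.905

0.905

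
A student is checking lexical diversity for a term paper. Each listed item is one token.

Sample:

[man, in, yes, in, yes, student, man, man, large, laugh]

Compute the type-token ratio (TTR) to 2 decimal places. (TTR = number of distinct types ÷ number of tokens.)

0.60

N = 10 tokens, V = 6 types.
TTR = V / N = 6 / 10 = 0.60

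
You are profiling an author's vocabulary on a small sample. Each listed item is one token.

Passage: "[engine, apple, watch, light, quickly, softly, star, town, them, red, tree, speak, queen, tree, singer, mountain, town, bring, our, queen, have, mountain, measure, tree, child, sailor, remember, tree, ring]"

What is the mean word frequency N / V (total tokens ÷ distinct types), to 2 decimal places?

N = 29 tokens, V = 23 types.
Mean frequency = N / V = 29 / 23 = 1.26

1.26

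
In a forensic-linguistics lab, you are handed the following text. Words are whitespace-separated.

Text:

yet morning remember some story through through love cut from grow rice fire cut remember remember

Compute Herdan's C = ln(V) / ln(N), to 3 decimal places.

0.896

N = 16, V = 12.
ln(V) = 2.484907, ln(N) = 2.772589
C = 2.484907 / 2.772589 = 0.896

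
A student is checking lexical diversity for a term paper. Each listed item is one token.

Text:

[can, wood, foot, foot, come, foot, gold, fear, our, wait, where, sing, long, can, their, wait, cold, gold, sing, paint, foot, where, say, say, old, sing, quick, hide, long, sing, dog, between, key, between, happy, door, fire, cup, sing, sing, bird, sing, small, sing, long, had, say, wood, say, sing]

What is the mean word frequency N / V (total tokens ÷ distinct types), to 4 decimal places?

N = 50 tokens, V = 28 types.
Mean frequency = N / V = 50 / 28 = 1.7857

1.7857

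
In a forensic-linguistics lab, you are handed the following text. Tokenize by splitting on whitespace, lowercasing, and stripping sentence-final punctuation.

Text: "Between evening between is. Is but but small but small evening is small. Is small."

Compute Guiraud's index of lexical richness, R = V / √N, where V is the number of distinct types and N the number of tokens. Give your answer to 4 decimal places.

1.2910

N = 15, V = 5.
√N = 3.872983
R = 5 / 3.872983 = 1.2910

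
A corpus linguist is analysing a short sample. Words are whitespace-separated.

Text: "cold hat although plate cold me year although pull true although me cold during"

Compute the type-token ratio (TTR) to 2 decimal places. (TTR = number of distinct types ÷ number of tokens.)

N = 14 tokens, V = 9 types.
TTR = V / N = 9 / 14 = 0.64

0.64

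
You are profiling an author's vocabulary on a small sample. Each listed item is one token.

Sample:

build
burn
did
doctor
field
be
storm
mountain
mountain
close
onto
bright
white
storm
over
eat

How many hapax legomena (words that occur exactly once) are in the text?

12

Frequencies: storm:2, mountain:2, build:1, burn:1, did:1, doctor:1, field:1, be:1, close:1, onto:1, bright:1, white:1, over:1, eat:1
Hapax (freq=1): be, bright, build, burn, close, did, doctor, eat, field, onto, over, white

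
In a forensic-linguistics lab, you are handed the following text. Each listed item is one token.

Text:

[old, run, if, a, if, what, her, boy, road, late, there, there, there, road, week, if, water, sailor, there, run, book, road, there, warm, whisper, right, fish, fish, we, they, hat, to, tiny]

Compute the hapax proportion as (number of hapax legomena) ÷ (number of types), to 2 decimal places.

0.78

Frequencies: there:5, if:3, road:3, run:2, fish:2, old:1, a:1, what:1, her:1, boy:1, late:1, week:1, water:1, sailor:1, book:1, warm:1, whisper:1, right:1, we:1, they:1, … (3 more, each freq 1)
Hapax count = 18; type count = 23.
Ratio = 18 / 23 = 0.78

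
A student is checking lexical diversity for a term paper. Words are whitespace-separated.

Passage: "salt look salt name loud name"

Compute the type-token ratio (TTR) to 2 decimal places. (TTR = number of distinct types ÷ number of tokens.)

N = 6 tokens, V = 4 types.
TTR = V / N = 4 / 6 = 0.67

0.67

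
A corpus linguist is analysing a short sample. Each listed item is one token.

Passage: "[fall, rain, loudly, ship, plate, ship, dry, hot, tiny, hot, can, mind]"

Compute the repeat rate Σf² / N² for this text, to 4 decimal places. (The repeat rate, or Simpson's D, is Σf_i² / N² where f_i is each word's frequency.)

0.1111

Frequencies: ship:2, hot:2, fall:1, rain:1, loudly:1, plate:1, dry:1, tiny:1, can:1, mind:1
Σf² = 16; N² = 144
Repeat rate = 16 / 144 = 0.1111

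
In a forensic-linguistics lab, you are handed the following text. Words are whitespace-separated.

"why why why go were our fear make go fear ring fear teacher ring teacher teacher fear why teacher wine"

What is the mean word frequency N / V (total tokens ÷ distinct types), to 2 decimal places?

2.22

N = 20 tokens, V = 9 types.
Mean frequency = N / V = 20 / 9 = 2.22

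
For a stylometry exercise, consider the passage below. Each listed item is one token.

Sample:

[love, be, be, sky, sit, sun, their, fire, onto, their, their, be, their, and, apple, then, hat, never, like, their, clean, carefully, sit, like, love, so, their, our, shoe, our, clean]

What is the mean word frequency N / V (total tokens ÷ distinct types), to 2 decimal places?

N = 31 tokens, V = 19 types.
Mean frequency = N / V = 31 / 19 = 1.63

1.63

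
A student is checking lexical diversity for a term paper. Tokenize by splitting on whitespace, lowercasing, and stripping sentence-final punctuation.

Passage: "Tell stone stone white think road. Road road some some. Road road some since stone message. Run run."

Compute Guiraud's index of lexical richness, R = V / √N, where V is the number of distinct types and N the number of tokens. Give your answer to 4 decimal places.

2.1213

N = 18, V = 9.
√N = 4.242641
R = 9 / 4.242641 = 2.1213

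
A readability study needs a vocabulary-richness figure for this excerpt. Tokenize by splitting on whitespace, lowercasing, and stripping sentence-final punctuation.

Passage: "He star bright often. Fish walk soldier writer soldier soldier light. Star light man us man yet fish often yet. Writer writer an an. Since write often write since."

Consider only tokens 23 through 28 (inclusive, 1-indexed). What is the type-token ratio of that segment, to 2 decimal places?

0.67

Segment tokens 23–28: an, an, since, write, often, write
Segment N = 6, segment V = 4.
TTR = 4 / 6 = 0.67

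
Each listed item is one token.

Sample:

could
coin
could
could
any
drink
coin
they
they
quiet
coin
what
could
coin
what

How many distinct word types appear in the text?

7

Distinct types: {any, coin, could, drink, quiet, they, what}
V = 7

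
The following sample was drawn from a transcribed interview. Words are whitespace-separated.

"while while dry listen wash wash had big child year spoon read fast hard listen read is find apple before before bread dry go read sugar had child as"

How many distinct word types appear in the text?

Distinct types: {apple, as, before, big, bread, child, dry, fast, find, go, had, hard, is, listen, read, spoon, sugar, wash, while, year}
V = 20

20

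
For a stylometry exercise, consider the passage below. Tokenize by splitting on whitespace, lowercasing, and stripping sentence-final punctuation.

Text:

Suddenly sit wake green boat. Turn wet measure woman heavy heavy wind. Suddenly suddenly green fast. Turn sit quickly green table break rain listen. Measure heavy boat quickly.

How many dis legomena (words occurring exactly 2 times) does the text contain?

5

Frequencies: suddenly:3, green:3, heavy:3, sit:2, boat:2, turn:2, measure:2, quickly:2, wake:1, wet:1, woman:1, wind:1, fast:1, table:1, break:1, rain:1, listen:1
Words with frequency 2: boat, measure, quickly, sit, turn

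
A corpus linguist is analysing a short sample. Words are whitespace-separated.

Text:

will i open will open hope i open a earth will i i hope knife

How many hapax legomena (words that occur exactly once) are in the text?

3

Frequencies: i:4, will:3, open:3, hope:2, a:1, earth:1, knife:1
Hapax (freq=1): a, earth, knife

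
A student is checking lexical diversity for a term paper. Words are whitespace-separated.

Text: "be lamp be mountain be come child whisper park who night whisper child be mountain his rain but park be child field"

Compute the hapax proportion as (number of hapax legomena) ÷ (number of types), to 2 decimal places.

0.62

Frequencies: be:5, child:3, mountain:2, whisper:2, park:2, lamp:1, come:1, who:1, night:1, his:1, rain:1, but:1, field:1
Hapax count = 8; type count = 13.
Ratio = 8 / 13 = 0.62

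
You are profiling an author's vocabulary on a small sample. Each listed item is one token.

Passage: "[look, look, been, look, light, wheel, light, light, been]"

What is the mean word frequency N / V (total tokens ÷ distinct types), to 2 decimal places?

2.25

N = 9 tokens, V = 4 types.
Mean frequency = N / V = 9 / 4 = 2.25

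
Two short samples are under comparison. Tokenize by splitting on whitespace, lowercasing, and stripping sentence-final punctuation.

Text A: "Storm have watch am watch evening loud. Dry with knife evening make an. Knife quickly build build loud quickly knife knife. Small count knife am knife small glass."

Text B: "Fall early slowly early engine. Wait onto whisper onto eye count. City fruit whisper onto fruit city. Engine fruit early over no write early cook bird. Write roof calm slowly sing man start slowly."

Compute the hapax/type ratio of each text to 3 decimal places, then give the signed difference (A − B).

-0.119

A: hapax=8, V=16, ratio=0.500
B: hapax=13, V=21, ratio=0.619
Difference = 0.500 − 0.619 = -0.119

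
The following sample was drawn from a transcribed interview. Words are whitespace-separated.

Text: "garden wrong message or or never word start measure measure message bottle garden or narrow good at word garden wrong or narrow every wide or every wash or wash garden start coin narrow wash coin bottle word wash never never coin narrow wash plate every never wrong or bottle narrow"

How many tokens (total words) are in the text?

Tokens: garden, wrong, message, or, or, never, word, start, measure, measure, message, bottle, garden, or, narrow, good, at, word, garden, wrong, or, narrow, every, wide, or, every, wash, or, wash, garden, start, coin, narrow, wash, coin, bottle, word, wash, never, never, coin, narrow, wash, plate, every, never, wrong, or, bottle, narrow
N = 50

50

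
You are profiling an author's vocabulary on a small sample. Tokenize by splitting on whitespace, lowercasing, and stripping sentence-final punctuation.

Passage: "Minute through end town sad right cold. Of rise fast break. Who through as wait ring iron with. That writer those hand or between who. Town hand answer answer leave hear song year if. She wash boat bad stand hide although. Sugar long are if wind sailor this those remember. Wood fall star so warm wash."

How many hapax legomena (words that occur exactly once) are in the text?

Frequencies: through:2, town:2, who:2, those:2, hand:2, answer:2, if:2, wash:2, minute:1, end:1, sad:1, right:1, cold:1, of:1, rise:1, fast:1, break:1, as:1, wait:1, ring:1, … (28 more, each freq 1)
Hapax (freq=1): although, are, as, bad, between, boat, break, cold, end, fall, fast, hear, hide, iron, leave, long, minute, of, or, remember, right, ring, rise, sad, sailor, she, so, song, stand, star, sugar, that, this, wait, warm, wind, with, wood, writer, year

40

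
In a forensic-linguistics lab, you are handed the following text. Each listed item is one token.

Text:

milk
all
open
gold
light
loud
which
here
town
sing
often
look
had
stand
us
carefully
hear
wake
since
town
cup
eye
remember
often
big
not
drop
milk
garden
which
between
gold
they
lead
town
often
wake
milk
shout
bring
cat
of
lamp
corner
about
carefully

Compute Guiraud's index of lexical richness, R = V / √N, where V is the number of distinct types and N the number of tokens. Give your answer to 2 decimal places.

5.31

N = 46, V = 36.
√N = 6.782330
R = 36 / 6.782330 = 5.31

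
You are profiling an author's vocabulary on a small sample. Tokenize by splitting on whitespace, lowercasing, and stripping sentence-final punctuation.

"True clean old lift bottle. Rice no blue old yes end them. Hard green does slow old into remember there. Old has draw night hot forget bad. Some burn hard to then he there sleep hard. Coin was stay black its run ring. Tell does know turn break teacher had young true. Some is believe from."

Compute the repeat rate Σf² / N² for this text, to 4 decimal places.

Frequencies: old:4, hard:3, true:2, does:2, there:2, some:2, clean:1, lift:1, bottle:1, rice:1, no:1, blue:1, yes:1, end:1, them:1, green:1, slow:1, into:1, remember:1, has:1, … (27 more, each freq 1)
Σf² = 82; N² = 3136
Repeat rate = 82 / 3136 = 0.0261

0.0261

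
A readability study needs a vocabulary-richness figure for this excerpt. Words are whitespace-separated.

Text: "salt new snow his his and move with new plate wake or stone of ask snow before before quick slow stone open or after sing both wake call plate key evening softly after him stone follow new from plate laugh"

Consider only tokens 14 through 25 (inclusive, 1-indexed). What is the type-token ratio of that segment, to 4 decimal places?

Segment tokens 14–25: of, ask, snow, before, before, quick, slow, stone, open, or, after, sing
Segment N = 12, segment V = 11.
TTR = 11 / 12 = 0.9167

0.9167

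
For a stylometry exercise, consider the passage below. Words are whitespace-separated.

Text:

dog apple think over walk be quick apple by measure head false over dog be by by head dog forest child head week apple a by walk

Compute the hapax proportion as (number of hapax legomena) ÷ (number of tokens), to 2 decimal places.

Frequencies: by:4, dog:3, apple:3, head:3, over:2, walk:2, be:2, think:1, quick:1, measure:1, false:1, forest:1, child:1, week:1, a:1
Hapax count = 8; token count = 27.
Ratio = 8 / 27 = 0.30

0.30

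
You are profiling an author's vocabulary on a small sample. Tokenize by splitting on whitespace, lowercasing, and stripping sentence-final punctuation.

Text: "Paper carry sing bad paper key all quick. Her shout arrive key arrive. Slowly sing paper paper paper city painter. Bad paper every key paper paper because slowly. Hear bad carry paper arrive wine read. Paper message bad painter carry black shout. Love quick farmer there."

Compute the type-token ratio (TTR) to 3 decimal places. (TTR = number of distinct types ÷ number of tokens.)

0.500

N = 46 tokens, V = 23 types.
TTR = V / N = 23 / 46 = 0.500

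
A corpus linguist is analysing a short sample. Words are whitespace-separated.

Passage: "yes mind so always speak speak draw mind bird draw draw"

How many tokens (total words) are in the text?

Tokens: yes, mind, so, always, speak, speak, draw, mind, bird, draw, draw
N = 11

11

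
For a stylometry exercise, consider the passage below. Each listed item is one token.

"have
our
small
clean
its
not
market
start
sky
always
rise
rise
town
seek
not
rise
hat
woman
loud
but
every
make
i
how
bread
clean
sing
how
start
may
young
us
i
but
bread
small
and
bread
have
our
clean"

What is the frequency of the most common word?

Frequencies: clean:3, rise:3, bread:3, have:2, our:2, small:2, not:2, start:2, but:2, i:2, how:2, its:1, market:1, sky:1, always:1, town:1, seek:1, hat:1, woman:1, loud:1, … (7 more, each freq 1)
Most common: 'clean' with frequency 3.

3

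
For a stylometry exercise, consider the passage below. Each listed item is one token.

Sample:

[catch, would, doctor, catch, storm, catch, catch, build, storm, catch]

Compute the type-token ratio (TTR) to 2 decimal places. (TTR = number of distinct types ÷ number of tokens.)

N = 10 tokens, V = 5 types.
TTR = V / N = 5 / 10 = 0.50

0.50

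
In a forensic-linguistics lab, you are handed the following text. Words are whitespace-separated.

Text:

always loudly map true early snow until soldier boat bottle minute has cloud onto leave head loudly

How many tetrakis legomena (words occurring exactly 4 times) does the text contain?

Frequencies: loudly:2, always:1, map:1, true:1, early:1, snow:1, until:1, soldier:1, boat:1, bottle:1, minute:1, has:1, cloud:1, onto:1, leave:1, head:1
Words with frequency 4: (none)

0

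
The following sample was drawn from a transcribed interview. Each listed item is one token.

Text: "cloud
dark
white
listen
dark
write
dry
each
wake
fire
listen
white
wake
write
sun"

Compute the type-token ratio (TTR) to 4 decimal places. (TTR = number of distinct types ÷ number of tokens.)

N = 15 tokens, V = 10 types.
TTR = V / N = 10 / 15 = 0.6667

0.6667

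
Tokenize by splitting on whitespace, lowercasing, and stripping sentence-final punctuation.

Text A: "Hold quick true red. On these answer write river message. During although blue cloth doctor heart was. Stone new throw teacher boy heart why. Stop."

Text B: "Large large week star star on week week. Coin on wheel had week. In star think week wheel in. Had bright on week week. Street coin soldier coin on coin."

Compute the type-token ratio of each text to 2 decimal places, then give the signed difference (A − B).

TTR(A) = 24/25 = 0.96
TTR(B) = 12/30 = 0.40
Difference = 0.96 − 0.40 = 0.56

0.56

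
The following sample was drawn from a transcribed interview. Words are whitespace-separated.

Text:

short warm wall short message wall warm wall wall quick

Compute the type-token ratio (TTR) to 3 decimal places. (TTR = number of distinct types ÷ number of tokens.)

0.500

N = 10 tokens, V = 5 types.
TTR = V / N = 5 / 10 = 0.500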